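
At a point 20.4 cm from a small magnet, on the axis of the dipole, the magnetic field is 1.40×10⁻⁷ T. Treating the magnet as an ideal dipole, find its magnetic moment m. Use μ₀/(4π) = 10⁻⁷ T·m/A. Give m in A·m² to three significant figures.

On axis B = (μ₀/4π)·2m/r³, so m = Br³·4π/(μ₀·2).
m = (1.40×10⁻⁷)·(0.204)³ / (2·10⁻⁷) = 0.005943 A·m².

m ≈ 0.00594 A·m²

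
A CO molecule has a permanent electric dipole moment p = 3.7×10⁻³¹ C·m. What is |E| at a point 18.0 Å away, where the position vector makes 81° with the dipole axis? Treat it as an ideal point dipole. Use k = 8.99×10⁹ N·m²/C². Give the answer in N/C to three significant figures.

E ≈ 5.91×10⁵ N/C

At angle θ the dipole field magnitude is E = (kp/r³)·√(1 + 3cos²θ).
kp/r³ = (8.99×10⁹)(3.70×10⁻³¹) / (1.80×10⁻⁹)³ = 5.704×10⁵ N/C.
√(1 + 3cos²81°) = √(1 + 3·0.0245) = √1.0734 ≈ 1.0361.
E ≈ 5.704×10⁵ × 1.036 = 5.909×10⁵ N/C.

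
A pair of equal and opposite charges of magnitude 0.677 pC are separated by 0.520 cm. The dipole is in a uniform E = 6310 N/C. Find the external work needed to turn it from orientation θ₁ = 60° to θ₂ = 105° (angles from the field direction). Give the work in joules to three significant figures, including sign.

W ≈ 1.69×10⁻¹¹ J

Dipole moment p = qd = (6.77×10⁻¹³ C)(0.00520 m) = 3.52×10⁻¹⁵ C·m.
W_ext = ΔU = U(θ₂) − U(θ₁) = −pE cosθ₂ − (−pE cosθ₁) = pE(cosθ₁ − cosθ₂).
W = (3.52×10⁻¹⁵)(6310)·(cos60° − cos105°) = (2.221×10⁻¹¹)·(+0.7588) = 1.685×10⁻¹¹ J.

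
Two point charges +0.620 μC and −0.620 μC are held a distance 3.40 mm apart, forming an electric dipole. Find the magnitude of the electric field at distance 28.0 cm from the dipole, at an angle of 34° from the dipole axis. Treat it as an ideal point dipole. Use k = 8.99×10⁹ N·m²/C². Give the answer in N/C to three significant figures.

Dipole moment p = qd = (6.20×10⁻⁷ C)(0.00340 m) = 2.108×10⁻⁹ C·m.
At angle θ the dipole field magnitude is E = (kp/r³)·√(1 + 3cos²θ).
kp/r³ = (8.99×10⁹)(2.108×10⁻⁹) / (0.280)³ = 863.3 N/C.
√(1 + 3cos²34°) = √(1 + 3·0.6873) = √3.0619 ≈ 1.7498.
E ≈ 863.3 × 1.750 = 1511 N/C.

E ≈ 1510 N/C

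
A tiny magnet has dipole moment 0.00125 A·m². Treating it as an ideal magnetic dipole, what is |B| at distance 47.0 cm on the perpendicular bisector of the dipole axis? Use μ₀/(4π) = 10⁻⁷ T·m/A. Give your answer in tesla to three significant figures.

B ≈ 1.20×10⁻⁹ T

In the equatorial plane B = (μ₀/4π)·m/r³ (half the axial value).
B = (10⁻⁷)·(0.00125) / (0.470)³ = 1.204×10⁻⁹ T.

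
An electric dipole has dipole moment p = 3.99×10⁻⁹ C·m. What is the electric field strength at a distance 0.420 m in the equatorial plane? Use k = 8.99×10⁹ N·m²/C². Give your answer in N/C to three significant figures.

On the perpendicular bisector E = kp/r³ (half the axial value at the same distance).
E = (8.99×10⁹)(3.99×10⁻⁹) / (0.420)³ = 484.2 N/C.

E ≈ 484 N/C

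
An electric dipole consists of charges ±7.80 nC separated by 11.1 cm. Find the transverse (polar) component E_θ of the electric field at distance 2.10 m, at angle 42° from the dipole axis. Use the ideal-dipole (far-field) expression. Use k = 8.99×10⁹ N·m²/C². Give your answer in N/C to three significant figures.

Dipole moment p = qd = (7.80×10⁻⁹ C)(0.111 m) = 8.658×10⁻¹⁰ C·m.
For a dipole, E_θ = (kp sinθ)/r³.
kp/r³ = (8.99×10⁹)(8.658×10⁻¹⁰)/(2.10)³ = 0.8405 N/C.
E_θ = 0.8405·sin42° = 0.5624 N/C.

E_θ ≈ 0.562 N/C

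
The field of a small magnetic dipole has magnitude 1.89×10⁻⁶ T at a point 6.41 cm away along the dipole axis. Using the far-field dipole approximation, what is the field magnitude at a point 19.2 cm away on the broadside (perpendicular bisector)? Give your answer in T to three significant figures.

Dipole fields scale as 1/r³ in the far field.
The axial field is twice the equatorial field at the same r, so the geometry factor is 1/2.
B₂ = B₁ · (1/2) · (r₁/r₂)³ = 1.89×10⁻⁶ · 0.5 · (6.41/19.2)³.
(r₁/r₂)³ = (0.3339)³ = 0.03721.
B₂ ≈ 3.516×10⁻⁸ T.

B ≈ 3.52×10⁻⁸ T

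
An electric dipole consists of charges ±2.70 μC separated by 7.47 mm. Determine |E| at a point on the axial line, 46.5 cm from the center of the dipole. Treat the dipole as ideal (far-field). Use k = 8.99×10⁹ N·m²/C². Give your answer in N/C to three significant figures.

Dipole moment p = qd = (2.70×10⁻⁶ C)(0.00747 m) = 2.017×10⁻⁸ C·m.
On the dipole axis E = 2kp/r³.
E = 2·(8.99×10⁹)(2.017×10⁻⁸) / (0.465)³ = 3607 N/C.

E ≈ 3610 N/C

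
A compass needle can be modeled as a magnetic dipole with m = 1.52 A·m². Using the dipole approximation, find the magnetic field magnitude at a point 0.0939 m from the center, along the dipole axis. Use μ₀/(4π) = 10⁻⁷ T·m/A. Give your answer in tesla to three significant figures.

B ≈ 3.67×10⁻⁴ T

On axis B = (μ₀/4π)·2m/r³.
B = 2·(10⁻⁷)·(1.52) / (0.0939)³ = 3.672×10⁻⁴ T.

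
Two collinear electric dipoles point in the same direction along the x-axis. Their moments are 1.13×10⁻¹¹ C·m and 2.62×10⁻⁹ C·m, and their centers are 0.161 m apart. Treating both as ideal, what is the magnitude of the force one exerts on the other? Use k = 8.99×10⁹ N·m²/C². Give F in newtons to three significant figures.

F ≈ 2.38×10⁻⁶ N

On-axis field of dipole 1 at distance r: E = 2kp₁/r³. Force on dipole 2 is F = p₂·dE/dr (gradient along axis).
dE/dr = −6kp₁/r⁴, so |F| = 6kp₁p₂/r⁴ (attractive for aligned moments).
F = 6(8.99×10⁹)(1.13×10⁻¹¹)(2.62×10⁻⁹)/(0.161)⁴ = 2.377×10⁻⁶ N.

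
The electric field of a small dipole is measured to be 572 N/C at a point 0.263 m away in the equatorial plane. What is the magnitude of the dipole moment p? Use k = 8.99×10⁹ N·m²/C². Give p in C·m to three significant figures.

p ≈ 1.16×10⁻⁹ C·m

In the equatorial plane E = kp/r³, so p = Er³/(k).
p = (572)·(0.263)³ / (8.99×10⁹) = 1.157×10⁻⁹ C·m.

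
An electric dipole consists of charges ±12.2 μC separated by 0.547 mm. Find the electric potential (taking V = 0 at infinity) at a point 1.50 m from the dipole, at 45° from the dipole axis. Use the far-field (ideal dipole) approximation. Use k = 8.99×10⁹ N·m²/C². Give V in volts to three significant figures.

Dipole moment p = qd = (1.22×10⁻⁵ C)(5.47×10⁻⁴ m) = 6.673×10⁻⁹ C·m.
The dipole potential is V = kp cosθ / r².
V = (8.99×10⁹)(6.673×10⁻⁹)·cos45° / (1.50)² = 18.85 V.

V ≈ 18.9 V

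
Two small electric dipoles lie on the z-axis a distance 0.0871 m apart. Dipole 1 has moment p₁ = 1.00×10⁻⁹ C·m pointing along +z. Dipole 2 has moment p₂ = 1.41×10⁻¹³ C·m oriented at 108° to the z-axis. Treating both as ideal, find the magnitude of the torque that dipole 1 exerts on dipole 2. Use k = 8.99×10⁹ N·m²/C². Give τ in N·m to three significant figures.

The second dipole sits on the axis of the first, so the field there is axial: E₁ = 2kp₁/r³ along +z.
E₁ = 2(8.99×10⁹)(1.00×10⁻⁹)/(0.0871)³ = 2.721×10⁴ N/C.
Torque on the second dipole: τ = p₂ E₁ sinθ.
τ = (1.41×10⁻¹³)(2.721×10⁴)·sin108° = 3.649×10⁻⁹ N·m.

τ ≈ 3.65×10⁻⁹ N·m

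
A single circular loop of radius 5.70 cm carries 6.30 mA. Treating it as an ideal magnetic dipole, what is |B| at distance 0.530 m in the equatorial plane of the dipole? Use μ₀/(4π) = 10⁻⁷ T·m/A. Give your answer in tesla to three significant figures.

B ≈ 4.32×10⁻¹¹ T

Magnetic moment m = IA = Iπa² = (0.00630)·π·(0.0570)² = 6.43×10⁻⁵ A·m².
In the equatorial plane B = (μ₀/4π)·m/r³ (half the axial value).
B = (10⁻⁷)·(6.43×10⁻⁵) / (0.530)³ = 4.319×10⁻¹¹ T.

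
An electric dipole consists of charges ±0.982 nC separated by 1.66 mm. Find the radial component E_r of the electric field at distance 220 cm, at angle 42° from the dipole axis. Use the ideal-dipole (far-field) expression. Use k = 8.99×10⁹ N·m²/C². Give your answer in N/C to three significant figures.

E_r ≈ 0.00205 N/C

Dipole moment p = qd = (9.82×10⁻¹⁰ C)(0.00166 m) = 1.63×10⁻¹² C·m.
For a dipole, E_r = (2kp cosθ)/r³.
kp/r³ = (8.99×10⁹)(1.63×10⁻¹²)/(2.20)³ = 0.001376 N/C.
E_r = 2·0.001376·cos42° = 0.002045 N/C.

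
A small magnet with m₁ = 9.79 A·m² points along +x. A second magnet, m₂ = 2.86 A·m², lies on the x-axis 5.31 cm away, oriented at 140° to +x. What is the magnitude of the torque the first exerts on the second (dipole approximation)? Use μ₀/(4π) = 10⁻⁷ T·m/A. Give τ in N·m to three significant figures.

τ ≈ 0.0240 N·m

Dipole B is on the axis of dipole A, so B₁ there is axial: B₁ = (μ₀/4π)·2m₁/r³ along +x.
B₁ = 2(10⁻⁷)(9.79)/(0.0531)³ = 0.01308 T.
τ = m₂ B₁ sinθ.
τ = (2.86)(0.01308)·sin140° = 0.02404 N·m.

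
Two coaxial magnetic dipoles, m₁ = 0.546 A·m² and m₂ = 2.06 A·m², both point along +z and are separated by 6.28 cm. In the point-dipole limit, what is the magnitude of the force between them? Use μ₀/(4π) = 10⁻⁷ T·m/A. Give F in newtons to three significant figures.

F ≈ 0.0434 N

On-axis B of dipole 1: B = (μ₀/4π)·2m₁/r³. Force on dipole 2: F = m₂·dB/dr.
dB/dr = −(μ₀/4π)·6m₁/r⁴, so |F| = (μ₀/4π)·6m₁m₂/r⁴.
F = 6(10⁻⁷)(0.546)(2.06)/(0.0628)⁴ = 0.04339 N.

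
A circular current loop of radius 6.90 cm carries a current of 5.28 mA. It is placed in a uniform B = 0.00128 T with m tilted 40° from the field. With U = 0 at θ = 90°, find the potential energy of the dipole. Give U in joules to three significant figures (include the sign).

U ≈ -7.74×10⁻⁸ J

Magnetic moment m = IA = Iπa² = (0.00528)·π·(0.0690)² = 7.897×10⁻⁵ A·m².
U = −m·B = −mB cosθ.
U = −(7.897×10⁻⁵)(0.00128)·cos40° = -7.743×10⁻⁸ J.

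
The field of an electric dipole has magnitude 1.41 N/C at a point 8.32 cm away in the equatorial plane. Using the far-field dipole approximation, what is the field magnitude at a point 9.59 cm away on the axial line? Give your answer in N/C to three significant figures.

Dipole fields scale as 1/r³ in the far field.
The axial field is twice the equatorial field at the same r, so the geometry factor is 2/1.
E₂ = E₁ · (2/1) · (r₁/r₂)³ = 1.41 · 2 · (8.32/9.59)³.
(r₁/r₂)³ = (0.8676)³ = 0.653.
E₂ ≈ 1.841 N/C.

E ≈ 1.84 N/C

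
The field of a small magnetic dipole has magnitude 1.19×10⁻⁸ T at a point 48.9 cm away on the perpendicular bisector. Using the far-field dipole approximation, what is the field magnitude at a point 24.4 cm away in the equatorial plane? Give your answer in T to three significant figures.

Dipole fields scale as 1/r³ in the far field; the geometry is the same at both points.
B₂ = B₁ · (r₁/r₂)³ = 1.19×10⁻⁸ · (48.9/24.4)³.
(r₁/r₂)³ = (2.004)³ = 8.049.
B₂ ≈ 9.579×10⁻⁸ T.

B ≈ 9.58×10⁻⁸ T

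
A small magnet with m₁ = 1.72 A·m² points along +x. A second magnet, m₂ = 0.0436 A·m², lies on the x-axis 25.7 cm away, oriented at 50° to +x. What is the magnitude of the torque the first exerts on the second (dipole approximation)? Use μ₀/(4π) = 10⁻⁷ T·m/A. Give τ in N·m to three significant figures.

Dipole B is on the axis of dipole A, so B₁ there is axial: B₁ = (μ₀/4π)·2m₁/r³ along +x.
B₁ = 2(10⁻⁷)(1.72)/(0.257)³ = 2.027×10⁻⁵ T.
τ = m₂ B₁ sinθ.
τ = (0.0436)(2.027×10⁻⁵)·sin50° = 6.769×10⁻⁷ N·m.

τ ≈ 6.77×10⁻⁷ N·m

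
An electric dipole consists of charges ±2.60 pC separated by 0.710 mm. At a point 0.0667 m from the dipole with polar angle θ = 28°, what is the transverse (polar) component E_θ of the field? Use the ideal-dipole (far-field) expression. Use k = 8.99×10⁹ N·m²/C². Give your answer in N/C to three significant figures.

E_θ ≈ 0.0263 N/C

Dipole moment p = qd = (2.60×10⁻¹² C)(7.10×10⁻⁴ m) = 1.846×10⁻¹⁵ C·m.
For a dipole, E_θ = (kp sinθ)/r³.
kp/r³ = (8.99×10⁹)(1.846×10⁻¹⁵)/(0.0667)³ = 0.05593 N/C.
E_θ = 0.05593·sin28° = 0.02626 N/C.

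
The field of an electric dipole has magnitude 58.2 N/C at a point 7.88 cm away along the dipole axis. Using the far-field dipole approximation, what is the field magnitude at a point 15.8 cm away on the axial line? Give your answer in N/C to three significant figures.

Dipole fields scale as 1/r³ in the far field; the geometry is the same at both points.
E₂ = E₁ · (r₁/r₂)³ = 58.2 · (7.88/15.8)³.
(r₁/r₂)³ = (0.4987)³ = 0.1241.
E₂ ≈ 7.220 N/C.

E ≈ 7.22 N/C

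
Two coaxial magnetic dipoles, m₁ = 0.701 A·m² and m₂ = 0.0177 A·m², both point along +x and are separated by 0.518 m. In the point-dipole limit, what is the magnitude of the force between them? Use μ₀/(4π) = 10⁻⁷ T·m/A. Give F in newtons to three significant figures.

F ≈ 1.03×10⁻⁷ N

On-axis B of dipole 1: B = (μ₀/4π)·2m₁/r³. Force on dipole 2: F = m₂·dB/dr.
dB/dr = −(μ₀/4π)·6m₁/r⁴, so |F| = (μ₀/4π)·6m₁m₂/r⁴.
F = 6(10⁻⁷)(0.701)(0.0177)/(0.518)⁴ = 1.034×10⁻⁷ N.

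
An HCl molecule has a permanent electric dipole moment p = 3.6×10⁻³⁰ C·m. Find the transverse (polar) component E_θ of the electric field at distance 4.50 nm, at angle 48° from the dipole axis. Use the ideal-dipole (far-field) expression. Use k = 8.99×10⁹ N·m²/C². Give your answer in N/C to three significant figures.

E_θ ≈ 2.64×10⁵ N/C

For a dipole, E_θ = (kp sinθ)/r³.
kp/r³ = (8.99×10⁹)(3.60×10⁻³⁰)/(4.50×10⁻⁹)³ = 3.552×10⁵ N/C.
E_θ = 3.552×10⁵·sin48° = 2.639×10⁵ N/C.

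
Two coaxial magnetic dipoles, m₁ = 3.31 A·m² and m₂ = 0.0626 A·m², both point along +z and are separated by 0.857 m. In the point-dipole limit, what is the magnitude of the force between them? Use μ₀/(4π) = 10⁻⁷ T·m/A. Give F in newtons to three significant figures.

F ≈ 2.30×10⁻⁷ N

On-axis B of dipole 1: B = (μ₀/4π)·2m₁/r³. Force on dipole 2: F = m₂·dB/dr.
dB/dr = −(μ₀/4π)·6m₁/r⁴, so |F| = (μ₀/4π)·6m₁m₂/r⁴.
F = 6(10⁻⁷)(3.31)(0.0626)/(0.857)⁴ = 2.305×10⁻⁷ N.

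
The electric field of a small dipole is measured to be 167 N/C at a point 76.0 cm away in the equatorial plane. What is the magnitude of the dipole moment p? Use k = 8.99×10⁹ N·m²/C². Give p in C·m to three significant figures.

p ≈ 8.15×10⁻⁹ C·m

In the equatorial plane E = kp/r³, so p = Er³/(k).
p = (167)·(0.760)³ / (8.99×10⁹) = 8.155×10⁻⁹ C·m.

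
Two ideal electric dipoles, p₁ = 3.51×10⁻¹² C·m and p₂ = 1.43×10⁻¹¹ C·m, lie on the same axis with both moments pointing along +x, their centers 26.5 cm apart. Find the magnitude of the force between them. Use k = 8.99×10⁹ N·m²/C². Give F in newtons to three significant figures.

F ≈ 5.49×10⁻¹⁰ N

On-axis field of dipole 1 at distance r: E = 2kp₁/r³. Force on dipole 2 is F = p₂·dE/dr (gradient along axis).
dE/dr = −6kp₁/r⁴, so |F| = 6kp₁p₂/r⁴ (attractive for aligned moments).
F = 6(8.99×10⁹)(3.51×10⁻¹²)(1.43×10⁻¹¹)/(0.265)⁴ = 5.490×10⁻¹⁰ N.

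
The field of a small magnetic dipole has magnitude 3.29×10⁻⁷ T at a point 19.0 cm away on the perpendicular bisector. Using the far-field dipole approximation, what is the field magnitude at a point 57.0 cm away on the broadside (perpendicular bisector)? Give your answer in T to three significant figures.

Dipole fields scale as 1/r³ in the far field; the geometry is the same at both points.
B₂ = B₁ · (r₁/r₂)³ = 3.29×10⁻⁷ · (19.0/57.0)³.
(r₁/r₂)³ = (0.3333)³ = 0.03704.
B₂ ≈ 1.219×10⁻⁸ T.

B ≈ 1.22×10⁻⁸ T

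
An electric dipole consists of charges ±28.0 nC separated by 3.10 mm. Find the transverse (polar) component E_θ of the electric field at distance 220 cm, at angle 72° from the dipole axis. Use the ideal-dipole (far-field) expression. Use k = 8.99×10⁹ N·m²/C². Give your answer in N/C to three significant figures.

E_θ ≈ 0.0697 N/C

Dipole moment p = qd = (2.80×10⁻⁸ C)(0.00310 m) = 8.68×10⁻¹¹ C·m.
For a dipole, E_θ = (kp sinθ)/r³.
kp/r³ = (8.99×10⁹)(8.68×10⁻¹¹)/(2.20)³ = 0.07328 N/C.
E_θ = 0.07328·sin72° = 0.06970 N/C.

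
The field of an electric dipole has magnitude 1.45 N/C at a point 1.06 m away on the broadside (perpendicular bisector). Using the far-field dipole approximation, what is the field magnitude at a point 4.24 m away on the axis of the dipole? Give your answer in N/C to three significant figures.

E ≈ 0.0453 N/C

Dipole fields scale as 1/r³ in the far field.
The axial field is twice the equatorial field at the same r, so the geometry factor is 2/1.
E₂ = E₁ · (2/1) · (r₁/r₂)³ = 1.45 · 2 · (1.06/4.24)³.
(r₁/r₂)³ = (0.25)³ = 0.01562.
E₂ ≈ 0.04531 N/C.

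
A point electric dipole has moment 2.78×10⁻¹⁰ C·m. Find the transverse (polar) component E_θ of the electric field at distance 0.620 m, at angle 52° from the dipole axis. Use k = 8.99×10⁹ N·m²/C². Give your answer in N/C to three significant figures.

E_θ ≈ 8.26 N/C

For a dipole, E_θ = (kp sinθ)/r³.
kp/r³ = (8.99×10⁹)(2.78×10⁻¹⁰)/(0.620)³ = 10.49 N/C.
E_θ = 10.49·sin52° = 8.263 N/C.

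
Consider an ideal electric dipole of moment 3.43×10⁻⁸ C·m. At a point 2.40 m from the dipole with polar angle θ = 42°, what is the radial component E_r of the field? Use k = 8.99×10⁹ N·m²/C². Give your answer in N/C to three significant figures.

For a dipole, E_r = (2kp cosθ)/r³.
kp/r³ = (8.99×10⁹)(3.43×10⁻⁸)/(2.40)³ = 22.31 N/C.
E_r = 2·22.31·cos42° = 33.15 N/C.

E_r ≈ 33.2 N/C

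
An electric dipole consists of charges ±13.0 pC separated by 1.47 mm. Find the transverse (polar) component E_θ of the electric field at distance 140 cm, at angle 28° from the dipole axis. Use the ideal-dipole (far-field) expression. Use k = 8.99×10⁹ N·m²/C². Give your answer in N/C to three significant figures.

E_θ ≈ 2.94×10⁻⁵ N/C

Dipole moment p = qd = (1.30×10⁻¹¹ C)(0.00147 m) = 1.911×10⁻¹⁴ C·m.
For a dipole, E_θ = (kp sinθ)/r³.
kp/r³ = (8.99×10⁹)(1.911×10⁻¹⁴)/(1.40)³ = 6.261×10⁻⁵ N/C.
E_θ = 6.261×10⁻⁵·sin28° = 2.939×10⁻⁵ N/C.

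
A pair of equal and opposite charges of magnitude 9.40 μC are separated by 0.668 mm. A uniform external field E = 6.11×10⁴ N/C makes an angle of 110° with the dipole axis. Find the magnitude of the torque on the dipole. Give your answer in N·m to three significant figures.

τ ≈ 3.61×10⁻⁴ N·m

Dipole moment p = qd = (9.40×10⁻⁶ C)(6.68×10⁻⁴ m) = 6.279×10⁻⁹ C·m.
Torque on an electric dipole: τ = pE sinθ.
τ = (6.279×10⁻⁹)(6.11×10⁴)·sin110° = 3.605×10⁻⁴ N·m.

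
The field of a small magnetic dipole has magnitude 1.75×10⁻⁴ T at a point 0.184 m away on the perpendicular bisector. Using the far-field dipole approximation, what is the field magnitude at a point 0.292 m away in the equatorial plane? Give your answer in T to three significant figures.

B ≈ 4.38×10⁻⁵ T

Dipole fields scale as 1/r³ in the far field; the geometry is the same at both points.
B₂ = B₁ · (r₁/r₂)³ = 1.75×10⁻⁴ · (0.184/0.292)³.
(r₁/r₂)³ = (0.6301)³ = 0.2502.
B₂ ≈ 4.379×10⁻⁵ T.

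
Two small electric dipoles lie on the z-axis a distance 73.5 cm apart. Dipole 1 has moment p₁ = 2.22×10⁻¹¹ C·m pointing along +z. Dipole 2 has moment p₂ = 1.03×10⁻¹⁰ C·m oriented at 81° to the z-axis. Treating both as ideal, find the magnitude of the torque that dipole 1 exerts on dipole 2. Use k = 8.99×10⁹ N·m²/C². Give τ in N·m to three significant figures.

τ ≈ 1.02×10⁻¹⁰ N·m

The second dipole sits on the axis of the first, so the field there is axial: E₁ = 2kp₁/r³ along +z.
E₁ = 2(8.99×10⁹)(2.22×10⁻¹¹)/(0.735)³ = 1.005 N/C.
Torque on the second dipole: τ = p₂ E₁ sinθ.
τ = (1.03×10⁻¹⁰)(1.005)·sin81° = 1.023×10⁻¹⁰ N·m.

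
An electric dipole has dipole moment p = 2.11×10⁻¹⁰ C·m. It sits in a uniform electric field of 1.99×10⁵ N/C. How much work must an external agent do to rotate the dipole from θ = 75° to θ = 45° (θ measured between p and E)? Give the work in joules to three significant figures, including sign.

W_ext = ΔU = U(θ₂) − U(θ₁) = −pE cosθ₂ − (−pE cosθ₁) = pE(cosθ₁ − cosθ₂).
W = (2.11×10⁻¹⁰)(1.99×10⁵)·(cos75° − cos45°) = (4.199×10⁻⁵)·(-0.4483) = -1.882×10⁻⁵ J.

W ≈ -1.88×10⁻⁵ J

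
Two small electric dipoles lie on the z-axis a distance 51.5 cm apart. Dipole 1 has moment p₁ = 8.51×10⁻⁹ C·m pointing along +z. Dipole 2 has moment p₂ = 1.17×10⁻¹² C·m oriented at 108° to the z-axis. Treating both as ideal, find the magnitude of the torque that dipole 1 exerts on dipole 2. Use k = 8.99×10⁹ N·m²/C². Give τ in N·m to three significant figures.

The second dipole sits on the axis of the first, so the field there is axial: E₁ = 2kp₁/r³ along +z.
E₁ = 2(8.99×10⁹)(8.51×10⁻⁹)/(0.515)³ = 1120 N/C.
Torque on the second dipole: τ = p₂ E₁ sinθ.
τ = (1.17×10⁻¹²)(1120)·sin108° = 1.246×10⁻⁹ N·m.

τ ≈ 1.25×10⁻⁹ N·m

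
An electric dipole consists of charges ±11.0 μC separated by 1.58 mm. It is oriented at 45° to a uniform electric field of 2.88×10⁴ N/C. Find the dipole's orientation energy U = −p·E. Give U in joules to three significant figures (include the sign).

Dipole moment p = qd = (1.10×10⁻⁵ C)(0.00158 m) = 1.738×10⁻⁸ C·m.
U = −p·E = −pE cosθ.
U = −(1.738×10⁻⁸)(2.88×10⁴)·cos45° = -3.539×10⁻⁴ J.

U ≈ -3.54×10⁻⁴ J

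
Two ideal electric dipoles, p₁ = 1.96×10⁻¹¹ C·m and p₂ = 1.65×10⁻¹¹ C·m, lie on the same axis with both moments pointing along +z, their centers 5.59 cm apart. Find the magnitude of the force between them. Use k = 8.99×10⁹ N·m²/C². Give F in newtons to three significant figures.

On-axis field of dipole 1 at distance r: E = 2kp₁/r³. Force on dipole 2 is F = p₂·dE/dr (gradient along axis).
dE/dr = −6kp₁/r⁴, so |F| = 6kp₁p₂/r⁴ (attractive for aligned moments).
F = 6(8.99×10⁹)(1.96×10⁻¹¹)(1.65×10⁻¹¹)/(0.0559)⁴ = 1.787×10⁻⁶ N.

F ≈ 1.79×10⁻⁶ N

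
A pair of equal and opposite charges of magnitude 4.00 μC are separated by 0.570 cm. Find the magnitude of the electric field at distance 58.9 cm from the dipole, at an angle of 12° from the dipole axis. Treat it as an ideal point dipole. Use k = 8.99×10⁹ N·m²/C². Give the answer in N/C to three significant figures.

Dipole moment p = qd = (4.00×10⁻⁶ C)(0.00570 m) = 2.28×10⁻⁸ C·m.
At angle θ the dipole field magnitude is E = (kp/r³)·√(1 + 3cos²θ).
kp/r³ = (8.99×10⁹)(2.28×10⁻⁸) / (0.589)³ = 1003 N/C.
√(1 + 3cos²12°) = √(1 + 3·0.9568) = √3.8703 ≈ 1.9673.
E ≈ 1003 × 1.967 = 1973 N/C.

E ≈ 1970 N/C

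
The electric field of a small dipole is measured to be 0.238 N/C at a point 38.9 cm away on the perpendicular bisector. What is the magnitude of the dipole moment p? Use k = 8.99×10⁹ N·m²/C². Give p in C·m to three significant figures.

p ≈ 1.56×10⁻¹² C·m

In the equatorial plane E = kp/r³, so p = Er³/(k).
p = (0.238)·(0.389)³ / (8.99×10⁹) = 1.558×10⁻¹² C·m.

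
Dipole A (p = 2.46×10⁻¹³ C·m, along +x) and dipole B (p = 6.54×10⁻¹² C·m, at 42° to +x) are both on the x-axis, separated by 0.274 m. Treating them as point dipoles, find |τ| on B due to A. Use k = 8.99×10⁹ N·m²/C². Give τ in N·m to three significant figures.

The second dipole sits on the axis of the first, so the field there is axial: E₁ = 2kp₁/r³ along +x.
E₁ = 2(8.99×10⁹)(2.46×10⁻¹³)/(0.274)³ = 0.2150 N/C.
Torque on the second dipole: τ = p₂ E₁ sinθ.
τ = (6.54×10⁻¹²)(0.2150)·sin42° = 9.409×10⁻¹³ N·m.

τ ≈ 9.41×10⁻¹³ N·m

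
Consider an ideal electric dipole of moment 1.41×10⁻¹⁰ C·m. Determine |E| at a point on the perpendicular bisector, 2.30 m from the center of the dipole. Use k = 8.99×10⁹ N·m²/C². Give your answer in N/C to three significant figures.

In the equatorial plane E = kp/r³.
E = (8.99×10⁹)(1.41×10⁻¹⁰) / (2.30)³ = 0.1042 N/C.

E ≈ 0.104 N/C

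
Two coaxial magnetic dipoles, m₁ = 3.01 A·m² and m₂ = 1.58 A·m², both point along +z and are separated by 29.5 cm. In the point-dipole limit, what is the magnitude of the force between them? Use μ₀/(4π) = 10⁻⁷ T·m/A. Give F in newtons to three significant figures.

F ≈ 3.77×10⁻⁴ N

On-axis B of dipole 1: B = (μ₀/4π)·2m₁/r³. Force on dipole 2: F = m₂·dB/dr.
dB/dr = −(μ₀/4π)·6m₁/r⁴, so |F| = (μ₀/4π)·6m₁m₂/r⁴.
F = 6(10⁻⁷)(3.01)(1.58)/(0.295)⁴ = 3.768×10⁻⁴ N.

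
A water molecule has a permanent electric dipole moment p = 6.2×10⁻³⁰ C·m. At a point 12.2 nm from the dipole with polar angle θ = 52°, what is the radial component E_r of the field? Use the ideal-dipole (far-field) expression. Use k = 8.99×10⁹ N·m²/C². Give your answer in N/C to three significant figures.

E_r ≈ 3.78×10⁴ N/C

For a dipole, E_r = (2kp cosθ)/r³.
kp/r³ = (8.99×10⁹)(6.20×10⁻³⁰)/(1.22×10⁻⁸)³ = 3.070×10⁴ N/C.
E_r = 2·3.070×10⁴·cos52° = 3.780×10⁴ N/C.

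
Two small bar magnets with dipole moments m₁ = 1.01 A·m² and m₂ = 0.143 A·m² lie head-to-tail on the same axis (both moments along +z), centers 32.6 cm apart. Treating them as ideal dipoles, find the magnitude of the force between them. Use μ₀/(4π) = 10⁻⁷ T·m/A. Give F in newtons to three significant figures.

On-axis B of dipole 1: B = (μ₀/4π)·2m₁/r³. Force on dipole 2: F = m₂·dB/dr.
dB/dr = −(μ₀/4π)·6m₁/r⁴, so |F| = (μ₀/4π)·6m₁m₂/r⁴.
F = 6(10⁻⁷)(1.01)(0.143)/(0.326)⁴ = 7.673×10⁻⁶ N.

F ≈ 7.67×10⁻⁶ N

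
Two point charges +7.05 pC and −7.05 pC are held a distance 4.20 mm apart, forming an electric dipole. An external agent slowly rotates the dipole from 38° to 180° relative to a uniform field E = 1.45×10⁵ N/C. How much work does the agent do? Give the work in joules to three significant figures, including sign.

Dipole moment p = qd = (7.05×10⁻¹² C)(0.00420 m) = 2.961×10⁻¹⁴ C·m.
W_ext = ΔU = U(θ₂) − U(θ₁) = −pE cosθ₂ − (−pE cosθ₁) = pE(cosθ₁ − cosθ₂).
W = (2.961×10⁻¹⁴)(1.45×10⁵)·(cos38° − cos180°) = (4.293×10⁻⁹)·(+1.7880) = 7.677×10⁻⁹ J.

W ≈ 7.68×10⁻⁹ J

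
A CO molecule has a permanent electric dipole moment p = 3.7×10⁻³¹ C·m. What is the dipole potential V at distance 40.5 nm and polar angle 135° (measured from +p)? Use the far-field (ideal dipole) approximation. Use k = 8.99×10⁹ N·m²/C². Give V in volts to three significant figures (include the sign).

The dipole potential is V = kp cosθ / r².
V = (8.99×10⁹)(3.70×10⁻³¹)·cos135° / (4.05×10⁻⁸)² = -1.434×10⁻⁶ V.

V ≈ -1.43×10⁻⁶ V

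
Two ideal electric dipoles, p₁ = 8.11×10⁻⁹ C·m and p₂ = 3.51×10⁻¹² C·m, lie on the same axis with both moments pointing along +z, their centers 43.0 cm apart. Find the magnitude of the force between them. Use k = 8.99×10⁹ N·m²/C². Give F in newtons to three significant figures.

F ≈ 4.49×10⁻⁸ N

On-axis field of dipole 1 at distance r: E = 2kp₁/r³. Force on dipole 2 is F = p₂·dE/dr (gradient along axis).
dE/dr = −6kp₁/r⁴, so |F| = 6kp₁p₂/r⁴ (attractive for aligned moments).
F = 6(8.99×10⁹)(8.11×10⁻⁹)(3.51×10⁻¹²)/(0.430)⁴ = 4.491×10⁻⁸ N.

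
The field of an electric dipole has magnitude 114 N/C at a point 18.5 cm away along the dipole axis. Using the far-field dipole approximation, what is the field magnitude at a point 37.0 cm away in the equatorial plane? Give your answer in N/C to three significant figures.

E ≈ 7.12 N/C

Dipole fields scale as 1/r³ in the far field.
The axial field is twice the equatorial field at the same r, so the geometry factor is 1/2.
E₂ = E₁ · (1/2) · (r₁/r₂)³ = 114 · 0.5 · (18.5/37.0)³.
(r₁/r₂)³ = (0.5)³ = 0.125.
E₂ ≈ 7.125 N/C.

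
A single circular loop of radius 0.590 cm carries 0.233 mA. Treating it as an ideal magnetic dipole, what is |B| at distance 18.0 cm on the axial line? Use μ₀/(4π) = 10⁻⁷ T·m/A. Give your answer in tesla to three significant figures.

B ≈ 8.74×10⁻¹³ T

Magnetic moment m = IA = Iπa² = (2.33×10⁻⁴)·π·(0.00590)² = 2.548×10⁻⁸ A·m².
On axis B = (μ₀/4π)·2m/r³.
B = 2·(10⁻⁷)·(2.548×10⁻⁸) / (0.180)³ = 8.738×10⁻¹³ T.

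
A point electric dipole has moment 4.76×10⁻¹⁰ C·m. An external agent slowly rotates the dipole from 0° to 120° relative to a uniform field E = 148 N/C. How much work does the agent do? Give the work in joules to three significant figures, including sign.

W ≈ 1.06×10⁻⁷ J

W_ext = ΔU = U(θ₂) − U(θ₁) = −pE cosθ₂ − (−pE cosθ₁) = pE(cosθ₁ − cosθ₂).
W = (4.76×10⁻¹⁰)(148)·(cos0° − cos120°) = (7.045×10⁻⁸)·(+1.5000) = 1.057×10⁻⁷ J.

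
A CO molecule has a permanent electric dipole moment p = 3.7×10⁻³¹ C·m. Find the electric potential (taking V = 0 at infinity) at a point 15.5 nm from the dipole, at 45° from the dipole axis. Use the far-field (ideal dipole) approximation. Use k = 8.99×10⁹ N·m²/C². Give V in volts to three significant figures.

The dipole potential is V = kp cosθ / r².
V = (8.99×10⁹)(3.70×10⁻³¹)·cos45° / (1.55×10⁻⁸)² = 9.790×10⁻⁶ V.

V ≈ 9.79×10⁻⁶ V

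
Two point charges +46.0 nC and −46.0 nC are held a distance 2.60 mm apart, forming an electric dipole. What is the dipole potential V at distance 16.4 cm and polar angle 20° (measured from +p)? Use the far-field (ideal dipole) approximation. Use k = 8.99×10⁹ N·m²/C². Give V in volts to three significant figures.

V ≈ 37.6 V

Dipole moment p = qd = (4.60×10⁻⁸ C)(0.00260 m) = 1.196×10⁻¹⁰ C·m.
The dipole potential is V = kp cosθ / r².
V = (8.99×10⁹)(1.196×10⁻¹⁰)·cos20° / (0.164)² = 37.57 V.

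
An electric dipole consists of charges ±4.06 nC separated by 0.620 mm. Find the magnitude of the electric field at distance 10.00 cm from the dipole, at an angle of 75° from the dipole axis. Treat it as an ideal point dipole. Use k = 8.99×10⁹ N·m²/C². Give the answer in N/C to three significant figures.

Dipole moment p = qd = (4.06×10⁻⁹ C)(6.20×10⁻⁴ m) = 2.517×10⁻¹² C·m.
At angle θ the dipole field magnitude is E = (kp/r³)·√(1 + 3cos²θ).
kp/r³ = (8.99×10⁹)(2.517×10⁻¹²) / (0.100)³ = 22.63 N/C.
√(1 + 3cos²75°) = √(1 + 3·0.0670) = √1.2010 ≈ 1.0959.
E ≈ 22.63 × 1.096 = 24.80 N/C.

E ≈ 24.8 N/C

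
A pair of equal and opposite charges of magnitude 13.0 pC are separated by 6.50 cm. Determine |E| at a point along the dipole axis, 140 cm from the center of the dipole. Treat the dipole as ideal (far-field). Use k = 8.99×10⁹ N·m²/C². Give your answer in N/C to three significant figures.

Dipole moment p = qd = (1.30×10⁻¹¹ C)(0.0650 m) = 8.45×10⁻¹³ C·m.
On the dipole axis E = 2kp/r³.
E = 2·(8.99×10⁹)(8.45×10⁻¹³) / (1.40)³ = 0.005537 N/C.

E ≈ 0.00554 N/C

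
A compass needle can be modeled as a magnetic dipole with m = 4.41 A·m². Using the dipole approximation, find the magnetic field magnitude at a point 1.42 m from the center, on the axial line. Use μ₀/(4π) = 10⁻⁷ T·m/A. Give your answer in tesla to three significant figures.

B ≈ 3.08×10⁻⁷ T

On axis B = (μ₀/4π)·2m/r³.
B = 2·(10⁻⁷)·(4.41) / (1.42)³ = 3.080×10⁻⁷ T.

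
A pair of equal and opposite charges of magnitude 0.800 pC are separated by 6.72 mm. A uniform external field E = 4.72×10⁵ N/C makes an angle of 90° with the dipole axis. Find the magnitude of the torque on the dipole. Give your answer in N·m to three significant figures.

Dipole moment p = qd = (8.00×10⁻¹³ C)(0.00672 m) = 5.376×10⁻¹⁵ C·m.
Torque on an electric dipole: τ = pE sinθ.
τ = (5.376×10⁻¹⁵)(4.72×10⁵)·sin90° = 2.537×10⁻⁹ N·m.

τ ≈ 2.54×10⁻⁹ N·m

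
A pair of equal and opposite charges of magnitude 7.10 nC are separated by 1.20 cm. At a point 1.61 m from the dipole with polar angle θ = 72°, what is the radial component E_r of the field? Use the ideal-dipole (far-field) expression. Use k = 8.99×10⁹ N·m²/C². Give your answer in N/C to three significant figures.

Dipole moment p = qd = (7.10×10⁻⁹ C)(0.0120 m) = 8.52×10⁻¹¹ C·m.
For a dipole, E_r = (2kp cosθ)/r³.
kp/r³ = (8.99×10⁹)(8.52×10⁻¹¹)/(1.61)³ = 0.1835 N/C.
E_r = 2·0.1835·cos72° = 0.1134 N/C.

E_r ≈ 0.113 N/C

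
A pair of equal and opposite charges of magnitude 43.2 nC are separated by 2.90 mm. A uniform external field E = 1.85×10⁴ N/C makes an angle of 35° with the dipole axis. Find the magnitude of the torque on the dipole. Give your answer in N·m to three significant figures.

τ ≈ 1.33×10⁻⁶ N·m

Dipole moment p = qd = (4.32×10⁻⁸ C)(0.00290 m) = 1.253×10⁻¹⁰ C·m.
Torque on an electric dipole: τ = pE sinθ.
τ = (1.253×10⁻¹⁰)(1.85×10⁴)·sin35° = 1.330×10⁻⁶ N·m.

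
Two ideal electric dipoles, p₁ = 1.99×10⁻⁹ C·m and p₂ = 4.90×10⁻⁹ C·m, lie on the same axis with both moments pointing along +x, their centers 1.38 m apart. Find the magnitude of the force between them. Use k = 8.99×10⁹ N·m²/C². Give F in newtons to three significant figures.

F ≈ 1.45×10⁻⁷ N

On-axis field of dipole 1 at distance r: E = 2kp₁/r³. Force on dipole 2 is F = p₂·dE/dr (gradient along axis).
dE/dr = −6kp₁/r⁴, so |F| = 6kp₁p₂/r⁴ (attractive for aligned moments).
F = 6(8.99×10⁹)(1.99×10⁻⁹)(4.90×10⁻⁹)/(1.38)⁴ = 1.450×10⁻⁷ N.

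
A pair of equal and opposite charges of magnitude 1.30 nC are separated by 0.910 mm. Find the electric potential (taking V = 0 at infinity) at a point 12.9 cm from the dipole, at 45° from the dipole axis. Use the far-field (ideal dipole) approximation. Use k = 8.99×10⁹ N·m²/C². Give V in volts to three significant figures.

Dipole moment p = qd = (1.30×10⁻⁹ C)(9.10×10⁻⁴ m) = 1.183×10⁻¹² C·m.
The dipole potential is V = kp cosθ / r².
V = (8.99×10⁹)(1.183×10⁻¹²)·cos45° / (0.129)² = 0.4519 V.

V ≈ 0.452 V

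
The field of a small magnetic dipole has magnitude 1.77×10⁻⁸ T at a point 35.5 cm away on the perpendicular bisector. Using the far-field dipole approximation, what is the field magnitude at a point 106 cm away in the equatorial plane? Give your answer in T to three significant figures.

B ≈ 6.65×10⁻¹⁰ T

Dipole fields scale as 1/r³ in the far field; the geometry is the same at both points.
B₂ = B₁ · (r₁/r₂)³ = 1.77×10⁻⁸ · (35.5/106)³.
(r₁/r₂)³ = (0.3349)³ = 0.03756.
B₂ ≈ 6.649×10⁻¹⁰ T.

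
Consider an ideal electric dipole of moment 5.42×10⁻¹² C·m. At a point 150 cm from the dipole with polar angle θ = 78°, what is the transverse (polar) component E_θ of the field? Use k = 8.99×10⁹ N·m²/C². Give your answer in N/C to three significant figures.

E_θ ≈ 0.0141 N/C

For a dipole, E_θ = (kp sinθ)/r³.
kp/r³ = (8.99×10⁹)(5.42×10⁻¹²)/(1.50)³ = 0.01444 N/C.
E_θ = 0.01444·sin78° = 0.01412 N/C.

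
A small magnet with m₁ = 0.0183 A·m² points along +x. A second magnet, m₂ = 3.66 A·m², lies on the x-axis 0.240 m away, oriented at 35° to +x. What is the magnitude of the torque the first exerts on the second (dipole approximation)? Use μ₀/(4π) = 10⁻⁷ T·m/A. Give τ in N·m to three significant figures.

Dipole B is on the axis of dipole A, so B₁ there is axial: B₁ = (μ₀/4π)·2m₁/r³ along +x.
B₁ = 2(10⁻⁷)(0.0183)/(0.240)³ = 2.648×10⁻⁷ T.
τ = m₂ B₁ sinθ.
τ = (3.66)(2.648×10⁻⁷)·sin35° = 5.558×10⁻⁷ N·m.

τ ≈ 5.56×10⁻⁷ N·m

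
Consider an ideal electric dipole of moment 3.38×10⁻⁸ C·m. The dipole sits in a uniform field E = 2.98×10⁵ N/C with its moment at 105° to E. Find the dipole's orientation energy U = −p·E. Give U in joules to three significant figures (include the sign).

U = −p·E = −pE cosθ.
U = −(3.38×10⁻⁸)(2.98×10⁵)·cos105° = 0.002607 J.

U ≈ 0.00261 J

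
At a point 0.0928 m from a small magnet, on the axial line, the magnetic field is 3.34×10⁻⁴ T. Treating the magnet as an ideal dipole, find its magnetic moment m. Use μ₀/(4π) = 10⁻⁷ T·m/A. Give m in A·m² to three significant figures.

m ≈ 1.33 A·m²

On axis B = (μ₀/4π)·2m/r³, so m = Br³·4π/(μ₀·2).
m = (3.34×10⁻⁴)·(0.0928)³ / (2·10⁻⁷) = 1.335 A·m².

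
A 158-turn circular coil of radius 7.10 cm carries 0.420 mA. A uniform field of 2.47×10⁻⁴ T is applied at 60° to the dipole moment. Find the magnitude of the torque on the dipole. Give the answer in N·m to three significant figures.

τ ≈ 2.25×10⁻⁷ N·m

m = NIA = NIπa² = 158·(4.20×10⁻⁴)·π·(0.0710)² = 0.001051 A·m².
Torque on a magnetic dipole: τ = mB sinθ.
τ = (0.001051)(2.47×10⁻⁴)·sin60° = 2.248×10⁻⁷ N·m.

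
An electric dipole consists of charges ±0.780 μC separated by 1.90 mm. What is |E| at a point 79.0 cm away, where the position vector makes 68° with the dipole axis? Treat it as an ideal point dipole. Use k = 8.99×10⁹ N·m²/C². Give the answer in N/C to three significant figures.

E ≈ 32.2 N/C

Dipole moment p = qd = (7.80×10⁻⁷ C)(0.00190 m) = 1.482×10⁻⁹ C·m.
At angle θ the dipole field magnitude is E = (kp/r³)·√(1 + 3cos²θ).
kp/r³ = (8.99×10⁹)(1.482×10⁻⁹) / (0.790)³ = 27.02 N/C.
√(1 + 3cos²68°) = √(1 + 3·0.1403) = √1.4210 ≈ 1.1921.
E ≈ 27.02 × 1.192 = 32.21 N/C.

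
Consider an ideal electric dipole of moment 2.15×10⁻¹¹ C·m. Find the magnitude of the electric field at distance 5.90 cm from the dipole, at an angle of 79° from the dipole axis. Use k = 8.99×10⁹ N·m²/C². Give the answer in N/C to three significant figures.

At angle θ the dipole field magnitude is E = (kp/r³)·√(1 + 3cos²θ).
kp/r³ = (8.99×10⁹)(2.15×10⁻¹¹) / (0.0590)³ = 941.1 N/C.
√(1 + 3cos²79°) = √(1 + 3·0.0364) = √1.1092 ≈ 1.0532.
E ≈ 941.1 × 1.053 = 991.2 N/C.

E ≈ 991 N/C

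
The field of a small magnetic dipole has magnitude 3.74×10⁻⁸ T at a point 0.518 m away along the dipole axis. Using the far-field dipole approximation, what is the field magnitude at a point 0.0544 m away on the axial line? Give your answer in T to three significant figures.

Dipole fields scale as 1/r³ in the far field; the geometry is the same at both points.
B₂ = B₁ · (r₁/r₂)³ = 3.74×10⁻⁸ · (0.518/0.0544)³.
(r₁/r₂)³ = (9.522)³ = 863.4.
B₂ ≈ 3.229×10⁻⁵ T.

B ≈ 3.23×10⁻⁵ T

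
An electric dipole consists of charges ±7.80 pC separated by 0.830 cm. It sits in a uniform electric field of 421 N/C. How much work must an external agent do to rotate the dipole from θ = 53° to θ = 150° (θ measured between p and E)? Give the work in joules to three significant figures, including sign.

W ≈ 4.00×10⁻¹¹ J

Dipole moment p = qd = (7.80×10⁻¹² C)(0.00830 m) = 6.474×10⁻¹⁴ C·m.
W_ext = ΔU = U(θ₂) − U(θ₁) = −pE cosθ₂ − (−pE cosθ₁) = pE(cosθ₁ − cosθ₂).
W = (6.474×10⁻¹⁴)(421)·(cos53° − cos150°) = (2.726×10⁻¹¹)·(+1.4678) = 4.001×10⁻¹¹ J.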